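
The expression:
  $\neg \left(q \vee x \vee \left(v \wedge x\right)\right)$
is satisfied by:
  {q: False, x: False}


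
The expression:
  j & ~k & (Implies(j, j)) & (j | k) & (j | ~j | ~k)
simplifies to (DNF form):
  j & ~k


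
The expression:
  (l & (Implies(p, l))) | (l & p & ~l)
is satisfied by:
  {l: True}


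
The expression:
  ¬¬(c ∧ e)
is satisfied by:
  {c: True, e: True}


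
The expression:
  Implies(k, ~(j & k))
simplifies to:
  ~j | ~k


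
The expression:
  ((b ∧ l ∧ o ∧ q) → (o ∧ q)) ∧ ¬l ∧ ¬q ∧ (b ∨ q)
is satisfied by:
  {b: True, q: False, l: False}


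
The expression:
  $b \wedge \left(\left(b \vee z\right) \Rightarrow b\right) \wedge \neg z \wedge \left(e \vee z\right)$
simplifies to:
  $b \wedge e \wedge \neg z$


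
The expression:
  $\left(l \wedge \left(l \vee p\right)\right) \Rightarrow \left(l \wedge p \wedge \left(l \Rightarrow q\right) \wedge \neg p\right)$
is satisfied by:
  {l: False}


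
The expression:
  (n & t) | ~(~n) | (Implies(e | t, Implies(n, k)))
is always true.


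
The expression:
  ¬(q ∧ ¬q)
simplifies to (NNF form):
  True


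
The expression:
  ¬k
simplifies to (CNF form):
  ¬k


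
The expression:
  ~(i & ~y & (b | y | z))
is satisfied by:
  {y: True, z: False, i: False, b: False}
  {y: True, b: True, z: False, i: False}
  {y: True, z: True, i: False, b: False}
  {y: True, b: True, z: True, i: False}
  {b: False, z: False, i: False, y: False}
  {b: True, z: False, i: False, y: False}
  {z: True, b: False, i: False, y: False}
  {b: True, z: True, i: False, y: False}
  {i: True, y: True, b: False, z: False}
  {b: True, i: True, y: True, z: False}
  {i: True, y: True, z: True, b: False}
  {b: True, i: True, y: True, z: True}
  {i: True, y: False, z: False, b: False}


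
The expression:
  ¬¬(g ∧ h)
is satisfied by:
  {h: True, g: True}


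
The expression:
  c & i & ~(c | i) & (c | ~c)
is never true.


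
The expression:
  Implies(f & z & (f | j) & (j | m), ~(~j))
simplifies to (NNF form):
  j | ~f | ~m | ~z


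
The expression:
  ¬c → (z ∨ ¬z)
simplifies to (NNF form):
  True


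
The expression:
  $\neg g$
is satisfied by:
  {g: False}


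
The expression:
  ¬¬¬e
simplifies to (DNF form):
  ¬e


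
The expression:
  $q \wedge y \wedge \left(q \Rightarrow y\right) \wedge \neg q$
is never true.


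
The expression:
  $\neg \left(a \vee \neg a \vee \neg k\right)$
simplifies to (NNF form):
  $\text{False}$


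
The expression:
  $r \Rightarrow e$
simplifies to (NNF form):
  $e \vee \neg r$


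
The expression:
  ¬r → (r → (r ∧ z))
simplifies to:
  True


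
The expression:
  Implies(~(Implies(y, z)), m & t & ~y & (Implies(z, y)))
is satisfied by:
  {z: True, y: False}
  {y: False, z: False}
  {y: True, z: True}


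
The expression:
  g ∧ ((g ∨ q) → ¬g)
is never true.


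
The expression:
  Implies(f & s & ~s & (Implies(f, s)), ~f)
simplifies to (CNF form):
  True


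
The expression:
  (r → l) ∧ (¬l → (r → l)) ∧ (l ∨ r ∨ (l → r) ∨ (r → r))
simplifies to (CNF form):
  l ∨ ¬r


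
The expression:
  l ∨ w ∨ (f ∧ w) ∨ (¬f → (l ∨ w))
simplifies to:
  f ∨ l ∨ w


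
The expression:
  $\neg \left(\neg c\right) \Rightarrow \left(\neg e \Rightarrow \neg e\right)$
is always true.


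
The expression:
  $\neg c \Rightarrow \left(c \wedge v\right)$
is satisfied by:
  {c: True}


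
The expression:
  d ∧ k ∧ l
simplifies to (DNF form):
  d ∧ k ∧ l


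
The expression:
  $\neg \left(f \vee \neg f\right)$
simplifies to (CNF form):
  $\text{False}$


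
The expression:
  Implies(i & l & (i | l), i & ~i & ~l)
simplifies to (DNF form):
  ~i | ~l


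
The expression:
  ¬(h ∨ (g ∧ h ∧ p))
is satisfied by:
  {h: False}


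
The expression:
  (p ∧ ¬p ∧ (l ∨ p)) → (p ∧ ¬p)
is always true.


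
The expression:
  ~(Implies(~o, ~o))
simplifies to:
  False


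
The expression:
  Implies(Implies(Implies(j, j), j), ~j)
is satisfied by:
  {j: False}


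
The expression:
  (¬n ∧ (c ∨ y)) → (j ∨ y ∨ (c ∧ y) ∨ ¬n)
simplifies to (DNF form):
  True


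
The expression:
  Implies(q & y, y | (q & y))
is always true.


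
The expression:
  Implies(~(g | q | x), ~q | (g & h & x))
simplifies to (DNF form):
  True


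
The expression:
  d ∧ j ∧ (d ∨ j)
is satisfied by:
  {j: True, d: True}


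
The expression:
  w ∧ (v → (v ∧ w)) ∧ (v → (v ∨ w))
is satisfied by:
  {w: True}


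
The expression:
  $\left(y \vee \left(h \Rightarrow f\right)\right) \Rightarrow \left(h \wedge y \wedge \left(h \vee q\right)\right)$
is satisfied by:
  {h: True, y: True, f: False}
  {h: True, y: False, f: False}
  {h: True, f: True, y: True}


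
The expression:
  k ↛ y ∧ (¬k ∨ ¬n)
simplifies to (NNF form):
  k ∧ ¬n ∧ ¬y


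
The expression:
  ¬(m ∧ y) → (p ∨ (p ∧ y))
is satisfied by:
  {y: True, p: True, m: True}
  {y: True, p: True, m: False}
  {p: True, m: True, y: False}
  {p: True, m: False, y: False}
  {y: True, m: True, p: False}


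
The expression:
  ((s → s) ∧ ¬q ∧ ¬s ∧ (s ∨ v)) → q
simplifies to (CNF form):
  q ∨ s ∨ ¬v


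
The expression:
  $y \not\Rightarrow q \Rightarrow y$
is always true.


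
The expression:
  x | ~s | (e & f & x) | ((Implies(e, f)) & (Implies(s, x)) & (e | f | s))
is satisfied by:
  {x: True, s: False}
  {s: False, x: False}
  {s: True, x: True}


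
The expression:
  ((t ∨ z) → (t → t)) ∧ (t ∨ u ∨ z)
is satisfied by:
  {t: True, z: True, u: True}
  {t: True, z: True, u: False}
  {t: True, u: True, z: False}
  {t: True, u: False, z: False}
  {z: True, u: True, t: False}
  {z: True, u: False, t: False}
  {u: True, z: False, t: False}


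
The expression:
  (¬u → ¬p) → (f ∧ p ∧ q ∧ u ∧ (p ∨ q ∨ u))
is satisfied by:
  {f: True, q: True, p: True, u: False}
  {f: True, p: True, q: False, u: False}
  {q: True, p: True, f: False, u: False}
  {p: True, f: False, q: False, u: False}
  {u: True, f: True, q: True, p: True}


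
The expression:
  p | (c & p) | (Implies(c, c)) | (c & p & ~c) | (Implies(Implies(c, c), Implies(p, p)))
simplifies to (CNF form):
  True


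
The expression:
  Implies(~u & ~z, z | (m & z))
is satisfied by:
  {z: True, u: True}
  {z: True, u: False}
  {u: True, z: False}


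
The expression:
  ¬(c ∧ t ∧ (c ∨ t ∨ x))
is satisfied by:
  {c: False, t: False}
  {t: True, c: False}
  {c: True, t: False}


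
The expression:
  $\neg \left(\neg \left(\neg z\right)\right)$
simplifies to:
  $\neg z$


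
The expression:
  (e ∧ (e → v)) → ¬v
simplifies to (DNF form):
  ¬e ∨ ¬v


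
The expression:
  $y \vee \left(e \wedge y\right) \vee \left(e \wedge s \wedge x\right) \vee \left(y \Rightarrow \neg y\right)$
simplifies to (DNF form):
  $\text{True}$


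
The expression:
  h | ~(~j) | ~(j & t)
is always true.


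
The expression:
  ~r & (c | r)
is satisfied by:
  {c: True, r: False}


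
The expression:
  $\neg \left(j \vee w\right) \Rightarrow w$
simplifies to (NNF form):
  $j \vee w$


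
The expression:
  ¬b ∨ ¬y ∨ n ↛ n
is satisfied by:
  {y: False, b: False}
  {b: True, y: False}
  {y: True, b: False}


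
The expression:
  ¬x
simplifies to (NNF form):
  ¬x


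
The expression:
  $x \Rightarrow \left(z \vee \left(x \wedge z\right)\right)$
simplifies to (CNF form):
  $z \vee \neg x$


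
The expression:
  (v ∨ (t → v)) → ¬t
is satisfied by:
  {v: False, t: False}
  {t: True, v: False}
  {v: True, t: False}


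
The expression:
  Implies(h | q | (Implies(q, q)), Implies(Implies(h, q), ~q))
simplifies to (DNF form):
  ~q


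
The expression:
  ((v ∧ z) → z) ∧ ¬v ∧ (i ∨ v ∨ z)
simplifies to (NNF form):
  ¬v ∧ (i ∨ z)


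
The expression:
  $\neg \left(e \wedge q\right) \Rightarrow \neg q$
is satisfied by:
  {e: True, q: False}
  {q: False, e: False}
  {q: True, e: True}


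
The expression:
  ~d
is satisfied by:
  {d: False}


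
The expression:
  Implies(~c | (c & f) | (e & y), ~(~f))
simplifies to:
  f | (c & ~e) | (c & ~y)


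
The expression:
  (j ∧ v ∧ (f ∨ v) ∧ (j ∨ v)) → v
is always true.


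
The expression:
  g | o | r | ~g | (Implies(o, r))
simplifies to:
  True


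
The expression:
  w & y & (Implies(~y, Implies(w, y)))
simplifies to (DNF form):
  w & y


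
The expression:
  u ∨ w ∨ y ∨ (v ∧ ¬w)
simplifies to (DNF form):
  u ∨ v ∨ w ∨ y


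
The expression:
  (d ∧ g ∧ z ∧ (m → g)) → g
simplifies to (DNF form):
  True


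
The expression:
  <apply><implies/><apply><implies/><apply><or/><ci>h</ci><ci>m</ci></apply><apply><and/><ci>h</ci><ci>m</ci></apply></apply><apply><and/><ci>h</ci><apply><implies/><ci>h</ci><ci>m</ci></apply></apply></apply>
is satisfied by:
  {m: True, h: True}
  {m: True, h: False}
  {h: True, m: False}


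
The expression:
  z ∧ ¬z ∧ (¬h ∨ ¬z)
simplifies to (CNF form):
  False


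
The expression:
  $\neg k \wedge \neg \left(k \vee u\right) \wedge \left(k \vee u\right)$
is never true.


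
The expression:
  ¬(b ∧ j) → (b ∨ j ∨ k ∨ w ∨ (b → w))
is always true.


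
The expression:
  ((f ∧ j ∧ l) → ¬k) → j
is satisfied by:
  {j: True}


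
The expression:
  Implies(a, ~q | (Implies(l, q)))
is always true.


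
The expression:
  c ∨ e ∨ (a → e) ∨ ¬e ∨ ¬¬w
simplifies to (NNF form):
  True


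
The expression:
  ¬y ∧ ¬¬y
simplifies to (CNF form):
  False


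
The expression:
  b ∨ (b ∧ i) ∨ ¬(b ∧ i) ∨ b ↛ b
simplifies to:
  True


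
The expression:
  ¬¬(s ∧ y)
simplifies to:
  s ∧ y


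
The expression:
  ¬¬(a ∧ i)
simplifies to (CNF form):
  a ∧ i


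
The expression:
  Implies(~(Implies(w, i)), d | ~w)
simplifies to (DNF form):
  d | i | ~w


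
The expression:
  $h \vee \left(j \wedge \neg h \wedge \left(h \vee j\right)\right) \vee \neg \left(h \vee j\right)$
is always true.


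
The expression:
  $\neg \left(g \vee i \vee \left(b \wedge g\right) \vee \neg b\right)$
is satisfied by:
  {b: True, g: False, i: False}


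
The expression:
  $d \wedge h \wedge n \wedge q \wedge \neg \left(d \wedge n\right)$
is never true.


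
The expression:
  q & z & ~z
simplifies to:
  False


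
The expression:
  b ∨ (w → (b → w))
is always true.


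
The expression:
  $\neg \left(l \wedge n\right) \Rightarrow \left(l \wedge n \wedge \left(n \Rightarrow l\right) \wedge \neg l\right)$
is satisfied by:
  {n: True, l: True}


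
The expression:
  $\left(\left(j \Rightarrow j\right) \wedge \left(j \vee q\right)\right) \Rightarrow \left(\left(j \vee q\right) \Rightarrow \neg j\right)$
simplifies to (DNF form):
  $\neg j$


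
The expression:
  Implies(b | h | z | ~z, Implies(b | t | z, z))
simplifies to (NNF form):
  z | (~b & ~t)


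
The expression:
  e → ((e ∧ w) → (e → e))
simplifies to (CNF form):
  True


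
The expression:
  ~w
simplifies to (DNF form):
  ~w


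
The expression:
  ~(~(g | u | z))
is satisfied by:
  {z: True, g: True, u: True}
  {z: True, g: True, u: False}
  {z: True, u: True, g: False}
  {z: True, u: False, g: False}
  {g: True, u: True, z: False}
  {g: True, u: False, z: False}
  {u: True, g: False, z: False}


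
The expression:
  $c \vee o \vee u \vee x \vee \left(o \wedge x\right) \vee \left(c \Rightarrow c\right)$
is always true.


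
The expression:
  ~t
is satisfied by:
  {t: False}


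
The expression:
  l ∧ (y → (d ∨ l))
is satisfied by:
  {l: True}


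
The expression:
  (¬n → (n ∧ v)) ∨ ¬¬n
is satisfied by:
  {n: True}


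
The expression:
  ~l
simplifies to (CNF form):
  ~l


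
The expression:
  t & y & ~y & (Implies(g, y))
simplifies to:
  False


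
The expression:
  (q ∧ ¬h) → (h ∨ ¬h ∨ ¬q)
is always true.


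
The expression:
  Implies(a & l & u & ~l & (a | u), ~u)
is always true.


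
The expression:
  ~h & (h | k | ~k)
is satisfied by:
  {h: False}


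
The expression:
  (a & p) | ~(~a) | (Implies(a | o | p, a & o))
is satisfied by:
  {a: True, p: False, o: False}
  {a: True, o: True, p: False}
  {a: True, p: True, o: False}
  {a: True, o: True, p: True}
  {o: False, p: False, a: False}


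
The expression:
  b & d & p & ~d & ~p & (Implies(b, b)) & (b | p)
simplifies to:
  False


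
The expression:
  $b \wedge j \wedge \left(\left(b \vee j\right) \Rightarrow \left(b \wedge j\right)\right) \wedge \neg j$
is never true.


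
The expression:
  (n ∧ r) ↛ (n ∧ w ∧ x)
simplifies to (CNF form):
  n ∧ r ∧ (¬w ∨ ¬x)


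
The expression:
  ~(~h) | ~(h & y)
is always true.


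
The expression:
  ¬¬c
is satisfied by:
  {c: True}


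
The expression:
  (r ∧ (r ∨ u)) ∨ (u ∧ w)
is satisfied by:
  {r: True, w: True, u: True}
  {r: True, w: True, u: False}
  {r: True, u: True, w: False}
  {r: True, u: False, w: False}
  {w: True, u: True, r: False}


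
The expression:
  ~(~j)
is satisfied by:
  {j: True}


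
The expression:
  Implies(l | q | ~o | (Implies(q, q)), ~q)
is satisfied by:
  {q: False}


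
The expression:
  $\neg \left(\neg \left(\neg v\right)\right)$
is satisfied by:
  {v: False}


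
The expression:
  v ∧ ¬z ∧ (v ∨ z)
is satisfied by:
  {v: True, z: False}


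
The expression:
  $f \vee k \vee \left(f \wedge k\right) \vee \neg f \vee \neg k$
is always true.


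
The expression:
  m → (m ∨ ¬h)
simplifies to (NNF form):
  True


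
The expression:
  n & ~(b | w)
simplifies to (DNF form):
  n & ~b & ~w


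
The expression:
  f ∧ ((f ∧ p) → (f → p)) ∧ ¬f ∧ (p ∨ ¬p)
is never true.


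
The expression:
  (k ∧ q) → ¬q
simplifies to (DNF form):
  ¬k ∨ ¬q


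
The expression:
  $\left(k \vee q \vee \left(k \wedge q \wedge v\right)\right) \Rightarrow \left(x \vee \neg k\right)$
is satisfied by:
  {x: True, k: False}
  {k: False, x: False}
  {k: True, x: True}


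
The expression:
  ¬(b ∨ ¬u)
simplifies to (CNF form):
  u ∧ ¬b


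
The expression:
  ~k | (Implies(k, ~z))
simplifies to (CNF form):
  ~k | ~z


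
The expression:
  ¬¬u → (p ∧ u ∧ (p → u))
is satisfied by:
  {p: True, u: False}
  {u: False, p: False}
  {u: True, p: True}


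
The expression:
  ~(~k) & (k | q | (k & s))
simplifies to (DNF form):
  k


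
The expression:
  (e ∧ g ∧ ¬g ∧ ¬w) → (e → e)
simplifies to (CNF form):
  True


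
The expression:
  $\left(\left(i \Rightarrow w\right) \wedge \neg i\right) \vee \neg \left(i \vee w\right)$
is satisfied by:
  {i: False}


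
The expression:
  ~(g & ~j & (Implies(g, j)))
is always true.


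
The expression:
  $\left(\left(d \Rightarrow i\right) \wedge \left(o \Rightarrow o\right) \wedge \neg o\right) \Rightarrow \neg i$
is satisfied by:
  {o: True, i: False}
  {i: False, o: False}
  {i: True, o: True}


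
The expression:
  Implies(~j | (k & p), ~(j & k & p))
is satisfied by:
  {p: False, k: False, j: False}
  {j: True, p: False, k: False}
  {k: True, p: False, j: False}
  {j: True, k: True, p: False}
  {p: True, j: False, k: False}
  {j: True, p: True, k: False}
  {k: True, p: True, j: False}


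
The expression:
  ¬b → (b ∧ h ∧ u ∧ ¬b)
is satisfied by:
  {b: True}


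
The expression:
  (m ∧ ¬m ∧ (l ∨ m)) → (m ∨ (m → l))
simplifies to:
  True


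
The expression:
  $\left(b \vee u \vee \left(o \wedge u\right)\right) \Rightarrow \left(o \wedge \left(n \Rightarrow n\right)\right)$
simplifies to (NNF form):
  $o \vee \left(\neg b \wedge \neg u\right)$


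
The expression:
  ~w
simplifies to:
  ~w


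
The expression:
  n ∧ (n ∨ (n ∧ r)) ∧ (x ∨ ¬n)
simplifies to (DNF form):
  n ∧ x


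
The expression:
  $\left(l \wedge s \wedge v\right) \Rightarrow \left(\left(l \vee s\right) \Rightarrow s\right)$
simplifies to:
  $\text{True}$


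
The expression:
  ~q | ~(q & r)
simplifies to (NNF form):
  ~q | ~r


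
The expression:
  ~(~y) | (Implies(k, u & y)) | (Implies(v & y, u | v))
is always true.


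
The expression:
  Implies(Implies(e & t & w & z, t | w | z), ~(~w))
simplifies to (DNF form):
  w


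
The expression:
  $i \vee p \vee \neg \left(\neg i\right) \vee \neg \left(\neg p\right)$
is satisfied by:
  {i: True, p: True}
  {i: True, p: False}
  {p: True, i: False}


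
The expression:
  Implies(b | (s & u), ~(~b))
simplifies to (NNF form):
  b | ~s | ~u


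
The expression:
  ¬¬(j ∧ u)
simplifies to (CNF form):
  j ∧ u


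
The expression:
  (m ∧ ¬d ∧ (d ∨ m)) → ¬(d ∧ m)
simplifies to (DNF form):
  True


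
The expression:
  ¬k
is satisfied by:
  {k: False}


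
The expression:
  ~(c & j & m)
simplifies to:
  ~c | ~j | ~m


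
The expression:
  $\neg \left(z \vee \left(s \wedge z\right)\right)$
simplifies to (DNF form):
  $\neg z$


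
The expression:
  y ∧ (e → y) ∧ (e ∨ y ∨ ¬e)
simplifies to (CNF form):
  y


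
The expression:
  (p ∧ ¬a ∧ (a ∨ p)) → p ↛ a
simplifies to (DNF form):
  True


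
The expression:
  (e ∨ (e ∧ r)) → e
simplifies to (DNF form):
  True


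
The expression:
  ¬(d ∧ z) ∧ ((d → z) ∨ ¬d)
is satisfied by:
  {d: False}


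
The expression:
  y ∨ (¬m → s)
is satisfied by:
  {y: True, m: True, s: True}
  {y: True, m: True, s: False}
  {y: True, s: True, m: False}
  {y: True, s: False, m: False}
  {m: True, s: True, y: False}
  {m: True, s: False, y: False}
  {s: True, m: False, y: False}


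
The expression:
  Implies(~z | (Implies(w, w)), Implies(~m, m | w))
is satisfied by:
  {m: True, w: True}
  {m: True, w: False}
  {w: True, m: False}


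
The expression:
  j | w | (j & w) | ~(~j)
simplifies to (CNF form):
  j | w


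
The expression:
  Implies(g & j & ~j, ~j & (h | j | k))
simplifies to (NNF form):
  True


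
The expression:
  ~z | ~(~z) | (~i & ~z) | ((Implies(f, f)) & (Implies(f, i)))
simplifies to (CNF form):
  True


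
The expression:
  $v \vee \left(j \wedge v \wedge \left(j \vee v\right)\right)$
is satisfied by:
  {v: True}


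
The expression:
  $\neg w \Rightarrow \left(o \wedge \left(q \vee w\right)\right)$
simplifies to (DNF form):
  $w \vee \left(o \wedge q\right)$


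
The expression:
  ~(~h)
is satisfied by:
  {h: True}


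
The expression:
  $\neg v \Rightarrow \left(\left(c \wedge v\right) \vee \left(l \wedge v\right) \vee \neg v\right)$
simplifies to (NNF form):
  $\text{True}$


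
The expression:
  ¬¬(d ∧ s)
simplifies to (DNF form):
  d ∧ s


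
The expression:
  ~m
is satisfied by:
  {m: False}


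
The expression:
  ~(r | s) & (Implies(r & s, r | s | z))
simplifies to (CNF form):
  ~r & ~s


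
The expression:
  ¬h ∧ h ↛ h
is never true.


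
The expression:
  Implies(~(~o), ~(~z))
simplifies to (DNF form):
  z | ~o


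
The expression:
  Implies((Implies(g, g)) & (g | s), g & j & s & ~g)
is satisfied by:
  {g: False, s: False}


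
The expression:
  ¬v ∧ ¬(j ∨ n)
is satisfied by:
  {n: False, v: False, j: False}


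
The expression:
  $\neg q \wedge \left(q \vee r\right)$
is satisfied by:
  {r: True, q: False}


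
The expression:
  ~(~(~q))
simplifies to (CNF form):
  ~q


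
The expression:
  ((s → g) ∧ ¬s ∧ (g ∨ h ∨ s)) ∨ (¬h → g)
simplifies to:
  g ∨ h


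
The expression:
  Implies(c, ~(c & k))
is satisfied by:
  {k: False, c: False}
  {c: True, k: False}
  {k: True, c: False}


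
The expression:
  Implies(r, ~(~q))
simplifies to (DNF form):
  q | ~r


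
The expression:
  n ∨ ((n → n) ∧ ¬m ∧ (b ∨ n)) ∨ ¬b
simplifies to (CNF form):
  n ∨ ¬b ∨ ¬m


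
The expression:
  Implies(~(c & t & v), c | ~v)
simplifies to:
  c | ~v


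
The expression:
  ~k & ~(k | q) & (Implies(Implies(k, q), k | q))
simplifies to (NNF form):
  False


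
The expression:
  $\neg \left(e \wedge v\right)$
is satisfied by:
  {v: False, e: False}
  {e: True, v: False}
  {v: True, e: False}


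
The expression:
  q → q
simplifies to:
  True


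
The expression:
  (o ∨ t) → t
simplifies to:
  t ∨ ¬o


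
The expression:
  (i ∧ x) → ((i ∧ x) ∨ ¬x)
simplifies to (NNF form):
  True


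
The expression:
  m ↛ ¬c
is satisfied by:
  {c: True, m: True}


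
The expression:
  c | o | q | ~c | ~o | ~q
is always true.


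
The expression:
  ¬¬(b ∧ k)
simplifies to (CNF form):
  b ∧ k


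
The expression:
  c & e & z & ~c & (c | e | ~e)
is never true.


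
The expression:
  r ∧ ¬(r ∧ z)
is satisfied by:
  {r: True, z: False}


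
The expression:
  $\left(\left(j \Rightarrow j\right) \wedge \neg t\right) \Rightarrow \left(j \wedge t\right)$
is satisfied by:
  {t: True}


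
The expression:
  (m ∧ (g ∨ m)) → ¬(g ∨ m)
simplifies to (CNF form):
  ¬m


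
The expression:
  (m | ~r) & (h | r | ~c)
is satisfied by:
  {h: True, m: True, r: False, c: False}
  {h: True, m: False, r: False, c: False}
  {m: True, c: False, h: False, r: False}
  {c: False, m: False, h: False, r: False}
  {c: True, h: True, m: True, r: False}
  {c: True, h: True, m: False, r: False}
  {r: True, h: True, m: True, c: False}
  {r: True, h: False, m: True, c: False}
  {r: True, c: True, h: True, m: True}
  {r: True, c: True, m: True, h: False}


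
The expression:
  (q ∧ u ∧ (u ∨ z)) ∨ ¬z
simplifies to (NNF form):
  (q ∧ u) ∨ ¬z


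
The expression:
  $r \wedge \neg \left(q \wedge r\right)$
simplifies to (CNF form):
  $r \wedge \neg q$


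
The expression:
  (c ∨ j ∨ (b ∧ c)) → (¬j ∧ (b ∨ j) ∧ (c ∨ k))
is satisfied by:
  {b: True, j: False, c: False}
  {j: False, c: False, b: False}
  {b: True, c: True, j: False}


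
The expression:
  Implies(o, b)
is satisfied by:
  {b: True, o: False}
  {o: False, b: False}
  {o: True, b: True}


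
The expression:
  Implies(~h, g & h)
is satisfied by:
  {h: True}


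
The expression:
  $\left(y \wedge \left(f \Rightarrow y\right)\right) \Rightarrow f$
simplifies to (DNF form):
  $f \vee \neg y$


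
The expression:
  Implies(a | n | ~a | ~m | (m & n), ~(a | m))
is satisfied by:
  {a: False, m: False}


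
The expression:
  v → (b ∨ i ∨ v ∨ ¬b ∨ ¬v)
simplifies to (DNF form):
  True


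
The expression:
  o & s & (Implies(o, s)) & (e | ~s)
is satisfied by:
  {e: True, s: True, o: True}


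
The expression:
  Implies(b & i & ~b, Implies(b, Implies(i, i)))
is always true.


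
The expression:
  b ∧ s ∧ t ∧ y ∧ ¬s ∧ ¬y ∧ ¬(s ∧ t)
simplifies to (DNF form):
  False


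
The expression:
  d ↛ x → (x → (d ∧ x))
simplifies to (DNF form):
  True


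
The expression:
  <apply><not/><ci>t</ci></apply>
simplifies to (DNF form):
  <apply><not/><ci>t</ci></apply>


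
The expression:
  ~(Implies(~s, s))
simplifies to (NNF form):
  ~s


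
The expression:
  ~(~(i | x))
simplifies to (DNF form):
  i | x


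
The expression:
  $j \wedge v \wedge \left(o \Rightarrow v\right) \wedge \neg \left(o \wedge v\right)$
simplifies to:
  $j \wedge v \wedge \neg o$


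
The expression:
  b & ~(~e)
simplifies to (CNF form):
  b & e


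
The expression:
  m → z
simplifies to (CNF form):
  z ∨ ¬m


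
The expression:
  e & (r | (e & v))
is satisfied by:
  {e: True, r: True, v: True}
  {e: True, r: True, v: False}
  {e: True, v: True, r: False}


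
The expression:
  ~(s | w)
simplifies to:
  ~s & ~w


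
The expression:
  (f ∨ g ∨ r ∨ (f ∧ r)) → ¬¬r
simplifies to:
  r ∨ (¬f ∧ ¬g)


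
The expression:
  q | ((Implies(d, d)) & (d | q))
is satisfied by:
  {d: True, q: True}
  {d: True, q: False}
  {q: True, d: False}


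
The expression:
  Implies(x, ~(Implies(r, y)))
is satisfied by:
  {r: True, y: False, x: False}
  {y: False, x: False, r: False}
  {r: True, y: True, x: False}
  {y: True, r: False, x: False}
  {x: True, r: True, y: False}


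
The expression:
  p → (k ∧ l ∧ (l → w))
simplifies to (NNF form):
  (k ∧ l ∧ w) ∨ ¬p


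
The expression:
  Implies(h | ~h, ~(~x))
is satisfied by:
  {x: True}


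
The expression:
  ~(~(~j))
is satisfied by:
  {j: False}


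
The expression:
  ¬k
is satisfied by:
  {k: False}


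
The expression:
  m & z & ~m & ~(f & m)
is never true.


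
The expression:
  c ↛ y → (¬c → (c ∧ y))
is always true.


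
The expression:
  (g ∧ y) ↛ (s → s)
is never true.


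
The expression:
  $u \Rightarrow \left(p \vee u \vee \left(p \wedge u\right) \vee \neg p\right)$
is always true.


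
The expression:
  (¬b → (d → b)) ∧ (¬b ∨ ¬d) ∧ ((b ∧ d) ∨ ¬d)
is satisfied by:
  {d: False}


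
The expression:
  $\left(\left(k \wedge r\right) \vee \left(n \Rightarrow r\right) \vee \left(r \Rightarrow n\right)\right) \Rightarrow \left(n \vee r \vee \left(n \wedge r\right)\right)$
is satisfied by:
  {r: True, n: True}
  {r: True, n: False}
  {n: True, r: False}


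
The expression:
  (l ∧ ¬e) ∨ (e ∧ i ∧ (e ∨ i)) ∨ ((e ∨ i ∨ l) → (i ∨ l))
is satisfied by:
  {i: True, l: True, e: False}
  {i: True, e: False, l: False}
  {l: True, e: False, i: False}
  {l: False, e: False, i: False}
  {i: True, l: True, e: True}
  {i: True, e: True, l: False}
  {l: True, e: True, i: False}


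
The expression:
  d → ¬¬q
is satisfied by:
  {q: True, d: False}
  {d: False, q: False}
  {d: True, q: True}


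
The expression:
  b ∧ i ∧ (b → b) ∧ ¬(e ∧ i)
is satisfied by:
  {i: True, b: True, e: False}


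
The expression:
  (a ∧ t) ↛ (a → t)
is never true.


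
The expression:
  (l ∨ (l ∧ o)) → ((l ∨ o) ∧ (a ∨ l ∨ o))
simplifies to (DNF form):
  True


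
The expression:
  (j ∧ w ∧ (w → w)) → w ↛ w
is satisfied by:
  {w: False, j: False}
  {j: True, w: False}
  {w: True, j: False}


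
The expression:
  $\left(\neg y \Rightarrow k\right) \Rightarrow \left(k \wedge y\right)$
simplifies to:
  $\left(k \wedge y\right) \vee \left(\neg k \wedge \neg y\right)$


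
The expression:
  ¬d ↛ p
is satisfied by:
  {p: True, d: False}
  {d: False, p: False}
  {d: True, p: True}


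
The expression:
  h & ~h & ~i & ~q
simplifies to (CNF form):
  False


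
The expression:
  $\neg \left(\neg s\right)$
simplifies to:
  $s$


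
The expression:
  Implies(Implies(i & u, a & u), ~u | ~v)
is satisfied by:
  {i: True, a: False, u: False, v: False}
  {i: False, a: False, u: False, v: False}
  {i: True, a: True, u: False, v: False}
  {a: True, i: False, u: False, v: False}
  {i: True, v: True, a: False, u: False}
  {v: True, i: False, a: False, u: False}
  {i: True, v: True, a: True, u: False}
  {v: True, a: True, i: False, u: False}
  {u: True, i: True, v: False, a: False}
  {u: True, v: False, a: False, i: False}
  {i: True, u: True, a: True, v: False}
  {u: True, a: True, v: False, i: False}
  {i: True, u: True, v: True, a: False}


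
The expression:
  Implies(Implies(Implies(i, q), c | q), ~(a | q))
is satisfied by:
  {q: False, c: False, a: False, i: False}
  {i: True, q: False, c: False, a: False}
  {c: True, i: False, q: False, a: False}
  {i: True, c: True, q: False, a: False}
  {a: True, i: False, q: False, c: False}


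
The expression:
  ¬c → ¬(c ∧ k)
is always true.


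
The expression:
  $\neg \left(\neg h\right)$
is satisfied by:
  {h: True}


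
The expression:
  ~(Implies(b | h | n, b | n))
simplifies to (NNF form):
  h & ~b & ~n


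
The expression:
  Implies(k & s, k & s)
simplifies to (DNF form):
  True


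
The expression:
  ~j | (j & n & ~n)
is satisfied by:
  {j: False}


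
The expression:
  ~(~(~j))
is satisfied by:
  {j: False}


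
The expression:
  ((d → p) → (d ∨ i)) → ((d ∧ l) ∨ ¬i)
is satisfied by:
  {d: True, l: True, i: False}
  {d: True, l: False, i: False}
  {l: True, d: False, i: False}
  {d: False, l: False, i: False}
  {i: True, d: True, l: True}


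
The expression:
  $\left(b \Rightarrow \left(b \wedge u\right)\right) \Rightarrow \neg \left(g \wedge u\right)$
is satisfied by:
  {g: False, u: False}
  {u: True, g: False}
  {g: True, u: False}


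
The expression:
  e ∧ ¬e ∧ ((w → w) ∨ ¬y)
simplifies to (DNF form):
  False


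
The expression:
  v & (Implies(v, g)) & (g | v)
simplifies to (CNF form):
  g & v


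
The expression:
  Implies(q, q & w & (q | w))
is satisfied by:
  {w: True, q: False}
  {q: False, w: False}
  {q: True, w: True}


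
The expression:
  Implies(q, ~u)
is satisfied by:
  {u: False, q: False}
  {q: True, u: False}
  {u: True, q: False}


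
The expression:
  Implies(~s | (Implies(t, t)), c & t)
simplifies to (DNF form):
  c & t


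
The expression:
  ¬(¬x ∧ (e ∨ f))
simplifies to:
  x ∨ (¬e ∧ ¬f)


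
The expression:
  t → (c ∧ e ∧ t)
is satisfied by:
  {c: True, e: True, t: False}
  {c: True, e: False, t: False}
  {e: True, c: False, t: False}
  {c: False, e: False, t: False}
  {c: True, t: True, e: True}


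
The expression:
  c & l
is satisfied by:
  {c: True, l: True}


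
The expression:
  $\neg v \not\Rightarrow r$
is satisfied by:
  {v: False, r: False}


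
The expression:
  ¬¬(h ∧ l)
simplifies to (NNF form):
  h ∧ l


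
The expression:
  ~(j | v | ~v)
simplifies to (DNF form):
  False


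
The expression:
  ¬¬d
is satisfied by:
  {d: True}


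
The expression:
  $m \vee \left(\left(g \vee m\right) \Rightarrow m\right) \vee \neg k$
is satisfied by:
  {m: True, g: False, k: False}
  {g: False, k: False, m: False}
  {m: True, k: True, g: False}
  {k: True, g: False, m: False}
  {m: True, g: True, k: False}
  {g: True, m: False, k: False}
  {m: True, k: True, g: True}


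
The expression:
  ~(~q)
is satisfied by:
  {q: True}


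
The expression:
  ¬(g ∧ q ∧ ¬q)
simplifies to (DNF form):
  True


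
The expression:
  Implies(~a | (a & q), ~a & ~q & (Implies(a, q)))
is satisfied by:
  {q: False}


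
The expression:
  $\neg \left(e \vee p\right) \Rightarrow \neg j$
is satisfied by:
  {e: True, p: True, j: False}
  {e: True, p: False, j: False}
  {p: True, e: False, j: False}
  {e: False, p: False, j: False}
  {j: True, e: True, p: True}
  {j: True, e: True, p: False}
  {j: True, p: True, e: False}


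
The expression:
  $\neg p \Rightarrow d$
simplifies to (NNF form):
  $d \vee p$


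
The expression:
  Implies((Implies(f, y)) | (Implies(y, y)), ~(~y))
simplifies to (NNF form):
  y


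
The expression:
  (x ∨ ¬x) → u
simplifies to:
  u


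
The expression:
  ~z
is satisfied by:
  {z: False}


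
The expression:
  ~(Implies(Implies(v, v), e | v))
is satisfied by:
  {v: False, e: False}


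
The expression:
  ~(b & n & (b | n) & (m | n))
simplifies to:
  ~b | ~n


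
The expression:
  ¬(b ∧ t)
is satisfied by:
  {t: False, b: False}
  {b: True, t: False}
  {t: True, b: False}


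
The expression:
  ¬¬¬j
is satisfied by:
  {j: False}


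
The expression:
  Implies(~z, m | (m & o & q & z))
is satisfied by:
  {z: True, m: True}
  {z: True, m: False}
  {m: True, z: False}


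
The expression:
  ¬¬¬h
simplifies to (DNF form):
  ¬h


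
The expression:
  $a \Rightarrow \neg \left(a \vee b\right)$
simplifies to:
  $\neg a$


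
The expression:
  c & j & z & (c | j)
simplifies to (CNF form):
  c & j & z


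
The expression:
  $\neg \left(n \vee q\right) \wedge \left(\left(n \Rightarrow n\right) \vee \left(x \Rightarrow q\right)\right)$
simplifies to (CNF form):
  $\neg n \wedge \neg q$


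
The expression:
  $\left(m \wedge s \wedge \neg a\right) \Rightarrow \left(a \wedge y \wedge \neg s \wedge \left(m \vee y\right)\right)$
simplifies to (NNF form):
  $a \vee \neg m \vee \neg s$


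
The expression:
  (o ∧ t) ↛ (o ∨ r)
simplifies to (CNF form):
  False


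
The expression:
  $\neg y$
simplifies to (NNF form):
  $\neg y$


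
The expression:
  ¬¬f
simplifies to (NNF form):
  f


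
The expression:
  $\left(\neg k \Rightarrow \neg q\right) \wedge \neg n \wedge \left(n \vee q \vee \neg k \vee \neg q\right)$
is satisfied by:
  {k: True, n: False, q: False}
  {n: False, q: False, k: False}
  {k: True, q: True, n: False}


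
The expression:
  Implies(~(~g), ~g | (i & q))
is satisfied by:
  {q: True, i: True, g: False}
  {q: True, i: False, g: False}
  {i: True, q: False, g: False}
  {q: False, i: False, g: False}
  {q: True, g: True, i: True}


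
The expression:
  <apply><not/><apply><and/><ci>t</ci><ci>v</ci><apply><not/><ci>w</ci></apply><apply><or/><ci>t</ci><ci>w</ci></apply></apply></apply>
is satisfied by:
  {w: True, v: False, t: False}
  {v: False, t: False, w: False}
  {w: True, t: True, v: False}
  {t: True, v: False, w: False}
  {w: True, v: True, t: False}
  {v: True, w: False, t: False}
  {w: True, t: True, v: True}


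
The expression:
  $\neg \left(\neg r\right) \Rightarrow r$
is always true.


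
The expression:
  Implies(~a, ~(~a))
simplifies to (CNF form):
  a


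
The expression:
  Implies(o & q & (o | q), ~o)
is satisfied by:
  {o: False, q: False}
  {q: True, o: False}
  {o: True, q: False}


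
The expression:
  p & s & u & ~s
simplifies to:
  False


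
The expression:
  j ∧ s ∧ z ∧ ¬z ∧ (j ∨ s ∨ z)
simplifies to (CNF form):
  False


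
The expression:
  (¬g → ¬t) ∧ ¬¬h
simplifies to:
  h ∧ (g ∨ ¬t)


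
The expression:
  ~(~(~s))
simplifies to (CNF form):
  ~s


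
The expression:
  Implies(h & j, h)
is always true.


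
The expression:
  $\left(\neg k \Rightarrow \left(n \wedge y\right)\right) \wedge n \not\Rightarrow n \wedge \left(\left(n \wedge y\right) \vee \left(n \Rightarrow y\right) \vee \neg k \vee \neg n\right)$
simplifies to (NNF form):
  $\text{False}$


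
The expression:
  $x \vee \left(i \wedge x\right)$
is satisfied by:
  {x: True}


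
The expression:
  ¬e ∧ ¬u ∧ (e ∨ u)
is never true.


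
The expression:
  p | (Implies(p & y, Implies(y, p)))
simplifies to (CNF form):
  True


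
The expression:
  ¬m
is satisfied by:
  {m: False}


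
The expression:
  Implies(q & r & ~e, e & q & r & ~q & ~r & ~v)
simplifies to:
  e | ~q | ~r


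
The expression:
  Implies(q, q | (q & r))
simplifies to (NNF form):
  True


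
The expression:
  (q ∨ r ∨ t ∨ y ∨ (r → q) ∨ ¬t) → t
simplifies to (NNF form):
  t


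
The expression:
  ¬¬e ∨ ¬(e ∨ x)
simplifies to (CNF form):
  e ∨ ¬x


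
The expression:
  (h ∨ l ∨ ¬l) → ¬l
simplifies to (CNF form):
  ¬l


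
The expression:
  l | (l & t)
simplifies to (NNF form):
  l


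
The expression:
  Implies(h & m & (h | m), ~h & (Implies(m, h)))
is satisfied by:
  {h: False, m: False}
  {m: True, h: False}
  {h: True, m: False}


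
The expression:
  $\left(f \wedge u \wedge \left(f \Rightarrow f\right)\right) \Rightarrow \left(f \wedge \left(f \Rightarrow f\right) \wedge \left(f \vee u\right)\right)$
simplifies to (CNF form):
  $\text{True}$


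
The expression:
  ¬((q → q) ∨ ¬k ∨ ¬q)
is never true.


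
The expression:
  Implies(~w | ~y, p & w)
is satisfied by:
  {y: True, p: True, w: True}
  {y: True, w: True, p: False}
  {p: True, w: True, y: False}


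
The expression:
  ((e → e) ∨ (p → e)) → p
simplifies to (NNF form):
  p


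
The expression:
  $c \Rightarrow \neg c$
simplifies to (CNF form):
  $\neg c$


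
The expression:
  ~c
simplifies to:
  ~c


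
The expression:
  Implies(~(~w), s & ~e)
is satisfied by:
  {s: True, w: False, e: False}
  {s: False, w: False, e: False}
  {e: True, s: True, w: False}
  {e: True, s: False, w: False}
  {w: True, s: True, e: False}


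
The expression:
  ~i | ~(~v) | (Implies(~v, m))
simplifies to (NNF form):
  m | v | ~i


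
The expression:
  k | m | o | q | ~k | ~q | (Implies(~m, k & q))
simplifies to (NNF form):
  True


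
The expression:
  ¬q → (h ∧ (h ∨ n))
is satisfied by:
  {q: True, h: True}
  {q: True, h: False}
  {h: True, q: False}


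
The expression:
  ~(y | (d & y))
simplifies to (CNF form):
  ~y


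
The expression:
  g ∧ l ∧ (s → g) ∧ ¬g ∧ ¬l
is never true.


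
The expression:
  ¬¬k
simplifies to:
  k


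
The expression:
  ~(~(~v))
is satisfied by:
  {v: False}


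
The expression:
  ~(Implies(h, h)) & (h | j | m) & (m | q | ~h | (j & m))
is never true.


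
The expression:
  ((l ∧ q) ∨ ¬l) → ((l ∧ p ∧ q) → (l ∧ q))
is always true.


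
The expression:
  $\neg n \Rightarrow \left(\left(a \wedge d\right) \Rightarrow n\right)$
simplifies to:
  $n \vee \neg a \vee \neg d$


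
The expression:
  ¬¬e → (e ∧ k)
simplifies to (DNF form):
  k ∨ ¬e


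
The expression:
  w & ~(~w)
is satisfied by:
  {w: True}


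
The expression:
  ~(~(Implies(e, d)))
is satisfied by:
  {d: True, e: False}
  {e: False, d: False}
  {e: True, d: True}


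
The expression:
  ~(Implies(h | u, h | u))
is never true.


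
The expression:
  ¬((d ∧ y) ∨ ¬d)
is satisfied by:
  {d: True, y: False}


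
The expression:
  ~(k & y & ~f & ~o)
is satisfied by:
  {o: True, f: True, k: False, y: False}
  {o: True, f: False, k: False, y: False}
  {f: True, o: False, k: False, y: False}
  {o: False, f: False, k: False, y: False}
  {y: True, o: True, f: True, k: False}
  {y: True, o: True, f: False, k: False}
  {y: True, f: True, o: False, k: False}
  {y: True, f: False, o: False, k: False}
  {o: True, k: True, f: True, y: False}
  {o: True, k: True, f: False, y: False}
  {k: True, f: True, o: False, y: False}
  {k: True, o: False, f: False, y: False}
  {y: True, k: True, o: True, f: True}
  {y: True, k: True, o: True, f: False}
  {y: True, k: True, f: True, o: False}


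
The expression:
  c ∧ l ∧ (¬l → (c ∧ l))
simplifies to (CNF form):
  c ∧ l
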